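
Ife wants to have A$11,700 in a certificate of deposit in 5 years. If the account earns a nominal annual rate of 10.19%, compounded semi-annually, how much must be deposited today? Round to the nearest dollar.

i = 0.1019/2 = 0.05095 per half-year; n = 5·2 = 10.
PV = FV·(1+i)^(−n) = 11,700 × 0.608386 = 7,118.1202

A$7,118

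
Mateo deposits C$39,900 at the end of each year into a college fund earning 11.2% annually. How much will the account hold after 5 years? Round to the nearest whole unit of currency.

Accumulation factor s(5|0.112) = 6.252622; FV = 39900 × 6.252622 = 249,479.6175

C$249,480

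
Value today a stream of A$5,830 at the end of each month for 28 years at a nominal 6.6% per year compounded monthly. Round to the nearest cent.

A$892,147.16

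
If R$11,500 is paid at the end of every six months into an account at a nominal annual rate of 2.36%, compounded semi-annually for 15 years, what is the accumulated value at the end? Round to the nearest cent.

With 2 periods per year: i = 0.0118, n = 30.
FV = 11500 × [(1+0.0118)^30 − 1] / 0.0118 = 11500 × 35.746246 = 411,081.8301

R$411,081.83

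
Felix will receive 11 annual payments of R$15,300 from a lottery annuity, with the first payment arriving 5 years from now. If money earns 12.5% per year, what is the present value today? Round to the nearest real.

R$55,497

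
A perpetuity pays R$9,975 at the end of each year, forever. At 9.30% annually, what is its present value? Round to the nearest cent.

R$107,258.06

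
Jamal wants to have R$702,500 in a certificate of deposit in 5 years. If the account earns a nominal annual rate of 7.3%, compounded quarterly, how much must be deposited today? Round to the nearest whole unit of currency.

With 4 periods per year: i = 0.01825, n = 20.
Discount factor = (1+0.01825)^(−20) = 0.696485; PV = 702,500 × 0.696485 = 489,280.5517

R$489,281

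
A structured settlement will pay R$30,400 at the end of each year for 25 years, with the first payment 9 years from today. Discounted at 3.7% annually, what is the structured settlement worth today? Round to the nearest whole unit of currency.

PV at t=8 (ordinary 25-year annuity): 30400 × a(25|0.037) = 30400 × 16.129465 = 490,335.7234
Discount back 8 years: 490,335.7234 × (1+0.037)^(−8) = 490,335.7234 × 0.747773 = 366,659.9575

R$366,660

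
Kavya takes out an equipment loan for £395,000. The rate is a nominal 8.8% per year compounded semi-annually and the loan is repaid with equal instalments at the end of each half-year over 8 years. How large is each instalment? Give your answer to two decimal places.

Periodic rate i = 0.088/2 = 0.044; n = 8 × 2 = 16 periods.
Annuity-PV factor = 11.315862; PMT = 395000 / 11.315862 = 34,906.7536

£34,906.75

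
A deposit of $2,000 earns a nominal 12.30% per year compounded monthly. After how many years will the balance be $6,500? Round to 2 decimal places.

Periodic rate i = 0.123/12 = 0.01025.
(1+i)^n = 6500/2000 = 3.25000, so n = ln 3.25000 / ln 1.01025 = 115.5791 months
= 115.5791/12 years

9.63 years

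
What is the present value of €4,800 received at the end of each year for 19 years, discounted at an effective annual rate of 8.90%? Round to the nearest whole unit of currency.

PV = 4800 × [1 − (1+0.089)^(−19)] / 0.089 = 4800 × 9.012234 = 43,258.7239

€43,259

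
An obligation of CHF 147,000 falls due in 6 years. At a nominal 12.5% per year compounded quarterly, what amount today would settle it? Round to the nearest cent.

CHF 70,239.64

i = 0.125/4 = 0.03125 per quarter; n = 6·4 = 24.
PV = FV·(1+i)^(−n) = 147,000 × 0.477821 = 70,239.6368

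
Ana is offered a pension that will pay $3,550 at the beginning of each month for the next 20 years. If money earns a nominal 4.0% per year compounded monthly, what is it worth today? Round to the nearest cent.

With 12 periods per year: i = 0.00333333, n = 240.
Annuity factor a(240|0.00333333) × (1+i) = 165.571931; PV = 3550 × 165.571931 = 587,780.3554
(annuity-due: payments at period start, so ×(1+i).)

$587,780.36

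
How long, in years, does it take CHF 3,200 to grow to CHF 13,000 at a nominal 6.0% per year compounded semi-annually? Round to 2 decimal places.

23.71 years

Periodic rate i = 0.06/2 = 0.03.
(1+i)^n = 13000/3200 = 4.06250, so n = ln 4.06250 / ln 1.03 = 47.4241 half-years
= 47.4241/2 years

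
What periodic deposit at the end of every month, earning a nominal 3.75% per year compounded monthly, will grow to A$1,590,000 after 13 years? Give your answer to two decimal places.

A$7,924.60

With 12 periods per year: i = 0.003125, n = 156.
PMT = 1.59e+06 / ( [(1+0.003125)^156 − 1] / 0.003125 ) = 1.59e+06 / 200.641060 = 7,924.5993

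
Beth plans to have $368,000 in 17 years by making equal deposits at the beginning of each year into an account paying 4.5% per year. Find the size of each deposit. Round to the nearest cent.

$14,233.18

FV-annuity factor × (1+i) = 25.855084; PMT = 368000 / 25.855084 = 14,233.1777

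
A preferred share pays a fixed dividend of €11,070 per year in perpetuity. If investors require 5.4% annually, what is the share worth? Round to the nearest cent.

PV = C/r = 11070/0.054 = 205,000.0000

€205,000.00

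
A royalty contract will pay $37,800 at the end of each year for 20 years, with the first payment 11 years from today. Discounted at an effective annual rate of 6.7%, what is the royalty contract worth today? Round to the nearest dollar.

$214,339

PV at t=10 (ordinary 20-year annuity): 37800 × a(20|0.067) = 37800 × 10.845593 = 409,963.3977
PV₀ = 409,963.3977 / (1+0.067)^10 = 409,963.3977 / 1.912688 = 214,338.8467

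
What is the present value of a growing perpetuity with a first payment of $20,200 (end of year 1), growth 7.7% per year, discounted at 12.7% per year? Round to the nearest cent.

$404,000.00

PV = D₁/(r − g) = 20200/(0.127 − 0.077) = 404,000.0000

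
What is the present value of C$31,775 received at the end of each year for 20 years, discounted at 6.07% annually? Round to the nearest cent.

C$362,394.68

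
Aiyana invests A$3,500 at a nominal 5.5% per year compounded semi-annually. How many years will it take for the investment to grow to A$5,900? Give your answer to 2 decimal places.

Periodic rate i = 0.055/2 = 0.0275.
n = ln(5900/3500) / ln(1+0.0275) = ln(1.68571) / 0.027129 = 19.2486 half-years
= 19.2486/2 years

9.62 years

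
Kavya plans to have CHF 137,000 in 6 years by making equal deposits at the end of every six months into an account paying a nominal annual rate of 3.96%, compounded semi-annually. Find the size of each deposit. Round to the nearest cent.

Periodic rate i = 0.0396/2 = 0.0198; n = 6 × 2 = 12 periods.
FV-annuity factor = 13.397016; PMT = 137000 / 13.397016 = 10,226.1580

CHF 10,226.16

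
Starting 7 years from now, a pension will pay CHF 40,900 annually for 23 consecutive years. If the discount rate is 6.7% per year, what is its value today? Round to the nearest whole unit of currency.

CHF 320,592

PV at t=6 (ordinary 23-year annuity): 40900 × a(23|0.067) = 40900 × 11.566887 = 473,085.6812
Discount back 6 years: 473,085.6812 × (1+0.067)^(−6) = 473,085.6812 × 0.677663 = 320,592.4474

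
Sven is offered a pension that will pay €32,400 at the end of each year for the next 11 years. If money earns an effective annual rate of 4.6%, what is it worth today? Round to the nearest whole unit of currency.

PV = 32400 × [1 − (1+0.046)^(−11)] / 0.046 = 32400 × 8.483706 = 274,872.0742

€274,872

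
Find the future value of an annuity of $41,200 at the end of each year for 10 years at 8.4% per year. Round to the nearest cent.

$608,303.83

FV = 41200 × [(1+0.084)^10 − 1] / 0.084 = 41200 × 14.764656 = 608,303.8252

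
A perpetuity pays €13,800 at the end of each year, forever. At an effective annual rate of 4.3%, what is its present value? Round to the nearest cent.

€320,930.23

PV = C/r = 13800/0.043 = 320,930.2326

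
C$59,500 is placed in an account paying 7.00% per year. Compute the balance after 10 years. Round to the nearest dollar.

C$117,046

FV = 59,500 × (1 + 0.07)^10 = 117,045.5058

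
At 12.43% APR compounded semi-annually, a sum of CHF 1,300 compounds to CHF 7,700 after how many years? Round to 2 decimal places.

Periodic rate i = 0.1243/2 = 0.06215.
(1+i)^n = 7700/1300 = 5.92308, so n = ln 5.92308 / ln 1.06215 = 29.5025 half-years
= 29.5025/2 years

14.75 years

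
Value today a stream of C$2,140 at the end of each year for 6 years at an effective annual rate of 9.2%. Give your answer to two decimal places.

C$9,542.89

Annuity factor a(6|0.092) = 4.459295; PV = 2140 × 4.459295 = 9,542.8911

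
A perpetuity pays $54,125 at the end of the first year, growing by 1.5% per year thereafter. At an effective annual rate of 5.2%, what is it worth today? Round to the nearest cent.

$1,462,837.84

PV = D₁/(r − g) = 54125/(0.052 − 0.015) = 1,462,837.8378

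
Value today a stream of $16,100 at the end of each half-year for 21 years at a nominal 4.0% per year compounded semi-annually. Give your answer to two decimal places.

$454,580.18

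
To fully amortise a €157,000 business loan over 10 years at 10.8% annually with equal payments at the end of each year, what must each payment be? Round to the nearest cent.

€26,435.65

Annuity-PV factor = 5.938949; PMT = 157000 / 5.938949 = 26,435.6529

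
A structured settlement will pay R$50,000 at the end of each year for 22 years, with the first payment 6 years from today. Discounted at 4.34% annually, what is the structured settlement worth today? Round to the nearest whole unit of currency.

R$565,739

Value one period before first payment (t=5): 50000 × [1 − (1+0.0434)^(−22)] / 0.0434 = 50000 × 13.992654 = 699,632.7236
Discount back 5 years: 699,632.7236 × (1+0.0434)^(−5) = 699,632.7236 × 0.808623 = 565,738.7837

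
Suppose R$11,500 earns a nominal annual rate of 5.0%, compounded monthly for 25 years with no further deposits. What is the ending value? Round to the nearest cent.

R$40,034.84

Periodic rate i = 0.05/12 = 0.00416667; n = 25 × 12 = 300 periods.
11,500 × (1+0.00416667)^300 = 11,500 × 3.481290 = 40,034.8402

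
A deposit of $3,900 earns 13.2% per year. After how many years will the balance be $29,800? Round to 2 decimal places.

16.40 years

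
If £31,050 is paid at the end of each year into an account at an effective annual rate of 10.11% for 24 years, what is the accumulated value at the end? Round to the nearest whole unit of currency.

Accumulation factor s(24|0.1011) = 89.899751; FV = 31050 × 89.899751 = 2,791,387.2689

£2,791,387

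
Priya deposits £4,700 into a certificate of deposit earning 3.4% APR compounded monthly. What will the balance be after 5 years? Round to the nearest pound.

£5,570

With 12 periods per year: i = 0.00283333, n = 60.
FV = 4,700 × (1 + 0.00283333)^60 = 5,569.5938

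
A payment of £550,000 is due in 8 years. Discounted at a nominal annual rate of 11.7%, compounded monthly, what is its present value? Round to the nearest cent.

Periodic rate i = 0.117/12 = 0.00975; n = 8 × 12 = 96 periods.
Discount factor = (1+0.00975)^(−96) = 0.393976; PV = 550,000 × 0.393976 = 216,686.5488

£216,686.55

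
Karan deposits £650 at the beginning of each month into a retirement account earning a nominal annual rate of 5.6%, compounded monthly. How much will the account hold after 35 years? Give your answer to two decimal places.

i = 0.056/12 = 0.00466667 per month; n = 35·12 = 420.
FV = 650 × [(1+0.00466667)^420 − 1] / 0.00466667 × (1+i) = 650 × 1306.145706 = 848,994.7091
(Beginning-of-period payments → annuity-due factor ×(1+i).)

£848,994.71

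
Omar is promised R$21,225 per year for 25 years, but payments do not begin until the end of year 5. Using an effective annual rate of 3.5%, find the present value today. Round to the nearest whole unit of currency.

R$304,848

Value one period before first payment (t=4): 21225 × [1 − (1+0.035)^(−25)] / 0.035 = 21225 × 16.481515 = 349,820.1472
Discount back 4 years: 349,820.1472 × (1+0.035)^(−4) = 349,820.1472 × 0.871442 = 304,848.0484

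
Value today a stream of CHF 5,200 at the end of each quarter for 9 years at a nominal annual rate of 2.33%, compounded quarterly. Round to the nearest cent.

CHF 168,434.56

Periodic rate i = 0.0233/4 = 0.005825; n = 9 × 4 = 36 periods.
PV = PMT · [1 − (1+i)^(−n)] / i = 5200 · 32.391261 = 168,434.5551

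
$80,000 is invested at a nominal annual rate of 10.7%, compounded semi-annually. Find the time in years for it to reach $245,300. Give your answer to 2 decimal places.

10.75 years

Periodic rate i = 0.107/2 = 0.0535.
n = ln(245300/80000) / ln(1+0.0535) = ln(3.06625) / 0.052118 = 21.4985 half-years
= 21.4985/2 years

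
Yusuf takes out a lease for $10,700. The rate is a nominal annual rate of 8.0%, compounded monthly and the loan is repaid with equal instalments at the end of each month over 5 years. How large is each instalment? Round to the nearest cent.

With 12 periods per year: i = 0.00666667, n = 60.
PMT = 10700 / ( [1 − (1+0.00666667)^(−60)] / 0.00666667 ) = 10700 / 49.318433 = 216.9574

$216.96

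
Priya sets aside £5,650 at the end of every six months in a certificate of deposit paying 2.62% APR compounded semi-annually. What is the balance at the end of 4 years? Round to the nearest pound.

Periodic rate i = 0.0262/2 = 0.0131; n = 4 × 2 = 8 periods.
FV = PMT · [(1+i)^n − 1] / i = 5650 · 8.376569 = 47,327.6159

£47,328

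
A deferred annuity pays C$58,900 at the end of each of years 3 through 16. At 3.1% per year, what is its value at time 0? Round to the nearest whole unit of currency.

C$621,684

Value one period before first payment (t=2): 58900 × [1 − (1+0.031)^(−14)] / 0.031 = 58900 × 11.219457 = 660,826.0160
Discount back 2 years: 660,826.0160 × (1+0.031)^(−2) = 660,826.0160 × 0.940768 = 621,684.1597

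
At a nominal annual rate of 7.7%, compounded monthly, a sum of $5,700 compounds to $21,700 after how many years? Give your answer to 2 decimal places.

Periodic rate i = 0.077/12 = 0.00641667.
n = ln(21700/5700) / ln(1+0.00641667) = ln(3.80702) / 0.006396 = 209.0074 months
= 209.0074/12 years

17.42 years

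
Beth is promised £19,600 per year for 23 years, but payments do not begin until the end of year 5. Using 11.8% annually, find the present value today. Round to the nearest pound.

£98,144

PV at t=4 (ordinary 23-year annuity): 19600 × a(23|0.118) = 19600 × 7.823013 = 153,331.0573
PV₀ = 153,331.0573 / (1+0.118)^4 = 153,331.0573 / 1.562310 = 98,143.8106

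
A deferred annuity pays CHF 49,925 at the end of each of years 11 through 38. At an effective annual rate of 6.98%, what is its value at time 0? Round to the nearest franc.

Value one period before first payment (t=10): 49925 × [1 − (1+0.0698)^(−28)] / 0.0698 = 49925 × 12.160580 = 607,116.9668
Discount back 10 years: 607,116.9668 × (1+0.0698)^(−10) = 607,116.9668 × 0.509300 = 309,204.9476

CHF 309,205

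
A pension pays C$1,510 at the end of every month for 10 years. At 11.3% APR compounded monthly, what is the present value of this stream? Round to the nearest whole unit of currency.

C$108,280

i = 0.113/12 = 0.00941667 per month; n = 10·12 = 120.
PV = PMT · [1 − (1+i)^(−n)] / i = 1510 · 71.708417 = 108,279.7101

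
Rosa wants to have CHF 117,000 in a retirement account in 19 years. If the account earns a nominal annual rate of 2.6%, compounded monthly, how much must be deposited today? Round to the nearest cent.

CHF 71,429.31

i = 0.026/12 = 0.00216667 per month; n = 19·12 = 228.
Discount factor = (1+0.00216667)^(−228) = 0.610507; PV = 117,000 × 0.610507 = 71,429.3129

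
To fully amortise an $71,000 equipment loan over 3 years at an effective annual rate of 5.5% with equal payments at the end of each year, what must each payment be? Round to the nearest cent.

PMT = 71000 / ( [1 − (1+0.055)^(−3)] / 0.055 ) = 71000 / 2.697933 = 26,316.4393

$26,316.44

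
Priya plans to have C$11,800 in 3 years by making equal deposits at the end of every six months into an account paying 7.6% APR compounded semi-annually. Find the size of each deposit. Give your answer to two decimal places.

C$1,787.96

Periodic rate i = 0.076/2 = 0.038; n = 3 × 2 = 6 periods.
FV-annuity factor = 6.599716; PMT = 11800 / 6.599716 = 1,787.9558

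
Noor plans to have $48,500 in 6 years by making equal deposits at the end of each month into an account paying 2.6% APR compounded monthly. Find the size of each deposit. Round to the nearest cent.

$623.16

With 12 periods per year: i = 0.00216667, n = 72.
FV-annuity factor = 77.828757; PMT = 48500 / 77.828757 = 623.1630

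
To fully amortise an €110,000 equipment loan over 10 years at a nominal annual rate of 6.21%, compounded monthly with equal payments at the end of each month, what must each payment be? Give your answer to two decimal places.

With 12 periods per year: i = 0.005175, n = 120.
PMT = 110000 / ( [1 − (1+0.005175)^(−120)] / 0.005175 ) = 110000 / 89.223573 = 1,232.8580

€1,232.86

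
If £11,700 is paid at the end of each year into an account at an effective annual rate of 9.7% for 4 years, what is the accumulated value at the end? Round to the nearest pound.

£54,060

FV = 11700 × [(1+0.097)^4 − 1] / 0.097 = 11700 × 4.620549 = 54,060.4195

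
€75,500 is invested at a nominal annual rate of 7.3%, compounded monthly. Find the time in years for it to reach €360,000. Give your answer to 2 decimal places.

Periodic rate i = 0.073/12 = 0.00608333.
(1+i)^n = 360000/75500 = 4.76821, so n = ln 4.76821 / ln 1.00608 = 257.5426 months
= 257.5426/12 years

21.46 years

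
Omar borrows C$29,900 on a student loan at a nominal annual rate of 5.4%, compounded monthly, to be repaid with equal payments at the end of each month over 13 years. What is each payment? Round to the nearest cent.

C$267.16

Periodic rate i = 0.054/12 = 0.0045; n = 13 × 12 = 156 periods.
Annuity-PV factor = 111.916847; PMT = 29900 / 111.916847 = 267.1626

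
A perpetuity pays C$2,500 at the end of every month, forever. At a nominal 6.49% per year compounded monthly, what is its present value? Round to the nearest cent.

Periodic rate i = 0.0649/12 = 0.00540833.
PV = PMT / i = 2500 / 0.00540833 = 462,249.6148

C$462,249.61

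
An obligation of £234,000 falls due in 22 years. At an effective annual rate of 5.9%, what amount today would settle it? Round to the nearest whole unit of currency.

£66,299

Discount factor = (1+0.059)^(−22) = 0.283328; PV = 234,000 × 0.283328 = 66,298.6576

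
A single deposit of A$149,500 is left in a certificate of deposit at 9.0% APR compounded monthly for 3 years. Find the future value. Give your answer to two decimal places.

i = 0.09/12 = 0.0075 per month; n = 3·12 = 36.
FV = 149,500 × (1 + 0.0075)^36 = 195,642.4830

A$195,642.48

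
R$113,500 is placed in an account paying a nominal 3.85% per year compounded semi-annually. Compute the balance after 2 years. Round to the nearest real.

R$122,495

Periodic rate i = 0.0385/2 = 0.01925; n = 2 × 2 = 4 periods.
113,500 × (1+0.01925)^4 = 113,500 × 1.079252 = 122,495.1072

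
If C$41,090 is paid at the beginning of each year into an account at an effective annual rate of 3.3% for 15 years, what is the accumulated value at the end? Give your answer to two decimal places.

C$807,038.59

FV = PMT · [(1+i)^n − 1] / i × (1+i) = 41090 · 19.640754 = 807,038.5892
(Beginning-of-period payments → annuity-due factor ×(1+i).)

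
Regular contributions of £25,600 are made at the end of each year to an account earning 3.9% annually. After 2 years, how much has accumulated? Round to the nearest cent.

FV = 25600 × [(1+0.039)^2 − 1] / 0.039 = 25600 × 2.039000 = 52,198.4000

£52,198.40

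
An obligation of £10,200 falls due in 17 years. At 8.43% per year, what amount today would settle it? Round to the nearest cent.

£2,576.67

PV = 10,200 / (1 + 0.0843)^17 = 10,200 / 3.958592 = 2,576.6735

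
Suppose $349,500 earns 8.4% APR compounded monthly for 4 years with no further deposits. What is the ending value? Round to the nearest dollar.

$488,497

i = 0.084/12 = 0.007 per month; n = 4·12 = 48.
349,500 × (1+0.007)^48 = 349,500 × 1.397702 = 488,496.8490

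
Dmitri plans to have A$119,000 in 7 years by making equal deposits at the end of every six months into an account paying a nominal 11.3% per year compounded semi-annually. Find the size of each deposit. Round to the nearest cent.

A$5,803.10

i = 0.113/2 = 0.0565 per half-year; n = 7·2 = 14.
PMT = 119000 / ( [(1+0.0565)^14 − 1] / 0.0565 ) = 119000 / 20.506269 = 5,803.1034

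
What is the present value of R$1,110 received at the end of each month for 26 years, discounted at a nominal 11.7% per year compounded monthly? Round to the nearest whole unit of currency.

R$108,331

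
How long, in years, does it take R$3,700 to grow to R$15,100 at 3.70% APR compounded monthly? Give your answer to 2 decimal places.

Periodic rate i = 0.037/12 = 0.00308333.
n = ln(15100/3700) / ln(1+0.00308333) = ln(4.08108) / 0.003079 = 456.8202 months
= 456.8202/12 years

38.07 years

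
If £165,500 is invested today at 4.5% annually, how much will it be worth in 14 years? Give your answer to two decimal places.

FV = PV·(1+i)^n = 165,500 × 1.851945 = 306,496.8845

£306,496.88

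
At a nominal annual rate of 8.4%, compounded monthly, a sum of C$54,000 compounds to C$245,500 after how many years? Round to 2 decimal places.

18.09 years

Periodic rate i = 0.084/12 = 0.007.
(1+i)^n = 245500/54000 = 4.54630, so n = ln 4.54630 / ln 1.007 = 217.0867 months
= 217.0867/12 years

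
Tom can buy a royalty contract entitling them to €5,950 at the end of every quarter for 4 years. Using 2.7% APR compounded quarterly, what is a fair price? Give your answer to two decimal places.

With 4 periods per year: i = 0.00675, n = 16.
Annuity factor a(16|0.00675) = 15.118018; PV = 5950 × 15.118018 = 89,952.2094

€89,952.21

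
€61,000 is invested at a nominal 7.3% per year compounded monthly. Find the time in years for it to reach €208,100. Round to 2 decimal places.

16.86 years

Periodic rate i = 0.073/12 = 0.00608333.
n = ln(208100/61000) / ln(1+0.00608333) = ln(3.41148) / 0.006065 = 202.3354 months
= 202.3354/12 years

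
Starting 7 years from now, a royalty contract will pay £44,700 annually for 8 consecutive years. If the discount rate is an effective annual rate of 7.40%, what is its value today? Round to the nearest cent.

£171,256.38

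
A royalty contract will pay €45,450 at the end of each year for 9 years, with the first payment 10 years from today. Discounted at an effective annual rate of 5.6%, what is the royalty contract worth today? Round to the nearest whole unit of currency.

Value one period before first payment (t=9): 45450 × [1 − (1+0.056)^(−9)] / 0.056 = 45450 × 6.921692 = 314,590.8831
Discount back 9 years: 314,590.8831 × (1+0.056)^(−9) = 314,590.8831 × 0.612385 = 192,650.8231

€192,651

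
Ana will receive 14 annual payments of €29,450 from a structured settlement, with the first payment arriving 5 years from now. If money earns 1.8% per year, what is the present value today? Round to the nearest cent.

€336,694.74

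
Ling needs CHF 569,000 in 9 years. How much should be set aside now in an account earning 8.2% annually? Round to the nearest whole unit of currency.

CHF 279,941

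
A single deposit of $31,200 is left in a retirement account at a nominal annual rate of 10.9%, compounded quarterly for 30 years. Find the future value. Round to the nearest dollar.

i = 0.109/4 = 0.02725 per quarter; n = 30·4 = 120.
31,200 × (1+0.02725)^120 = 31,200 × 25.184770 = 785,764.8295

$785,765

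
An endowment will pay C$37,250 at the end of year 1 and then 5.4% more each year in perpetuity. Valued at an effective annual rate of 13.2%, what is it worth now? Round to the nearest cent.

PV = PMT / (i − g) = 37250 / (0.132 − 0.054) = 37250 / 0.078000 = 477,564.1026

C$477,564.10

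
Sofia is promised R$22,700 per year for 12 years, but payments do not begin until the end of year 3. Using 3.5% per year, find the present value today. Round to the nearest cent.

R$204,772.75

Value one period before first payment (t=2): 22700 × [1 − (1+0.035)^(−12)] / 0.035 = 22700 × 9.663334 = 219,357.6894
Discount back 2 years: 219,357.6894 × (1+0.035)^(−2) = 219,357.6894 × 0.933511 = 204,772.7503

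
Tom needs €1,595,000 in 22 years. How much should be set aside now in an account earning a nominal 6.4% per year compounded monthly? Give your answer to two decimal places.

i = 0.064/12 = 0.00533333 per month; n = 22·12 = 264.
Discount factor = (1+0.00533333)^(−264) = 0.245549; PV = 1,595,000 × 0.245549 = 391,650.7055

€391,650.71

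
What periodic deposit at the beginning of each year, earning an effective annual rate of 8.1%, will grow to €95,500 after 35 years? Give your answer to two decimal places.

€501.39

FV-annuity factor × (1+i) = 190.471114; PMT = 95500 / 190.471114 = 501.3884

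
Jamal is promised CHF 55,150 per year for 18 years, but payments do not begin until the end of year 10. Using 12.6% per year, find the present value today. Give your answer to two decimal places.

Value one period before first payment (t=9): 55150 × [1 − (1+0.126)^(−18)] / 0.126 = 55150 × 6.999079 = 385,999.1985
Discount back 9 years: 385,999.1985 × (1+0.126)^(−9) = 385,999.1985 × 0.343680 = 132,660.2735

CHF 132,660.27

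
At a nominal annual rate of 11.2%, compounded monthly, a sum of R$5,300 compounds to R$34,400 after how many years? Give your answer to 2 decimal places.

Periodic rate i = 0.112/12 = 0.00933333.
(1+i)^n = 34400/5300 = 6.49057, so n = ln 6.49057 / ln 1.00933 = 201.3283 months
= 201.3283/12 years

16.78 years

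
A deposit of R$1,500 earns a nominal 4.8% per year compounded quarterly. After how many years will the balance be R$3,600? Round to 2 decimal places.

Periodic rate i = 0.048/4 = 0.012.
n = ln(3600/1500) / ln(1+0.012) = ln(2.40000) / 0.011929 = 73.3926 quarters
= 73.3926/4 years

18.35 years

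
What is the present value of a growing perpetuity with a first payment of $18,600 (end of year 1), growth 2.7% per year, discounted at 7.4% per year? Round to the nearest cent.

$395,744.68

PV = D₁/(r − g) = 18600/(0.074 − 0.027) = 395,744.6809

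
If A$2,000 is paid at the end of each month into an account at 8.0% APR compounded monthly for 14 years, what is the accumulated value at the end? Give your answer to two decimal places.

Periodic rate i = 0.08/12 = 0.00666667; n = 14 × 12 = 168 periods.
FV = PMT · [(1+i)^n − 1] / i = 2000 · 308.022574 = 616,045.1477

A$616,045.15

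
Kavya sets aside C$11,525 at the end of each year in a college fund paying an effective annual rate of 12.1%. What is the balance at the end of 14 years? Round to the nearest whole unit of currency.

FV = 11525 × [(1+0.121)^14 − 1] / 0.121 = 11525 × 32.632702 = 376,091.8953

C$376,092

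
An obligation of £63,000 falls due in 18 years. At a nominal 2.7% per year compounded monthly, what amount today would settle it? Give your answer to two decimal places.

With 12 periods per year: i = 0.00225, n = 216.
PV = FV·(1+i)^(−n) = 63,000 × 0.615418 = 38,771.3146

£38,771.31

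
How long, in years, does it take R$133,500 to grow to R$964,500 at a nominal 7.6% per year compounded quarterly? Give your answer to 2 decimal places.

26.27 years

Periodic rate i = 0.076/4 = 0.019.
(1+i)^n = 964500/133500 = 7.22472, so n = ln 7.22472 / ln 1.019 = 105.0650 quarters
= 105.0650/4 years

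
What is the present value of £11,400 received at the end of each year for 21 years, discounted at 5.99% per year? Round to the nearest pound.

£134,223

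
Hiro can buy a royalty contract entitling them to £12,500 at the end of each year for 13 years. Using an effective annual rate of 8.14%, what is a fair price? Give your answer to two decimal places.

PV = PMT · [1 − (1+i)^(−n)] / i = 12500 · 7.843275 = 98,040.9402

£98,040.94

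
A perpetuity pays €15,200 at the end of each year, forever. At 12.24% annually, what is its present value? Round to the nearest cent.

PV = PMT / i = 15200 / 0.1224 = 124,183.0065

€124,183.01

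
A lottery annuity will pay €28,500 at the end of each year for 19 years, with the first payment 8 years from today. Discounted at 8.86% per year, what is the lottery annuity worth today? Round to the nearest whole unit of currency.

PV at t=7 (ordinary 19-year annuity): 28500 × a(19|0.0886) = 28500 × 9.037275 = 257,562.3344
PV₀ = 257,562.3344 / (1+0.0886)^7 = 257,562.3344 / 1.811667 = 142,168.7165

€142,169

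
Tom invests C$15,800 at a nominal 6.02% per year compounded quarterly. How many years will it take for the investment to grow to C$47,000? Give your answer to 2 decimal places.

Periodic rate i = 0.0602/4 = 0.01505.
(1+i)^n = 47000/15800 = 2.97468, so n = ln 2.97468 / ln 1.01505 = 72.9781 quarters
= 72.9781/4 years

18.24 years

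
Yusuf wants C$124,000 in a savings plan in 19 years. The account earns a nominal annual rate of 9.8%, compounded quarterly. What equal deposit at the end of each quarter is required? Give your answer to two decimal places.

Periodic rate i = 0.098/4 = 0.0245; n = 19 × 4 = 76 periods.
PMT = 124000 / ( [(1+0.0245)^76 − 1] / 0.0245 ) = 124000 / 216.071239 = 573.8848

C$573.88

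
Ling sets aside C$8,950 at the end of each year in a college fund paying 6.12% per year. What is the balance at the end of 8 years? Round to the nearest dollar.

C$88,965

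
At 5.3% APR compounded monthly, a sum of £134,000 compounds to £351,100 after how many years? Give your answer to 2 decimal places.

18.21 years

Periodic rate i = 0.053/12 = 0.00441667.
n = ln(351100/134000) / ln(1+0.00441667) = ln(2.62015) / 0.004407 = 218.5714 months
= 218.5714/12 years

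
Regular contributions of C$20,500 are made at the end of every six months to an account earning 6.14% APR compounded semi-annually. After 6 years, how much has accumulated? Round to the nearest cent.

i = 0.0614/2 = 0.0307 per half-year; n = 6·2 = 12.
Accumulation factor s(12|0.0307) = 14.248600; FV = 20500 × 14.248600 = 292,096.2948

C$292,096.29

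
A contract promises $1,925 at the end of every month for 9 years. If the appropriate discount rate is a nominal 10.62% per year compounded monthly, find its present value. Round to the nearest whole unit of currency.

$133,527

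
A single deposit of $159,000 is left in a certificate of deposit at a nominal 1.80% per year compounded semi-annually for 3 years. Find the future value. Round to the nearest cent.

Periodic rate i = 0.018/2 = 0.009; n = 3 × 2 = 6 periods.
FV = 159,000 × (1 + 0.009)^6 = 167,781.5189

$167,781.52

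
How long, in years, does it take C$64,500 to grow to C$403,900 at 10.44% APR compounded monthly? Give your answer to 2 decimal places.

Periodic rate i = 0.1044/12 = 0.0087.
n = ln(403900/64500) / ln(1+0.0087) = ln(6.26202) / 0.008662 = 211.7782 months
= 211.7782/12 years

17.65 years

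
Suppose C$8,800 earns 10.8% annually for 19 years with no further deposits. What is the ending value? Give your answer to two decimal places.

C$61,764.38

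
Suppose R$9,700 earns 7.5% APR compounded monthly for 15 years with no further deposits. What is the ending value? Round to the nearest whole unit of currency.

i = 0.075/12 = 0.00625 per month; n = 15·12 = 180.
FV = PV·(1+i)^n = 9,700 × 3.069452 = 29,773.6818

R$29,774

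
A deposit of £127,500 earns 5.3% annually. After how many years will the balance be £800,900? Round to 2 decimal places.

35.58 years

n = ln(800900/127500) / ln(1+0.053) = ln(6.28157) / 0.051643 = 35.5830 years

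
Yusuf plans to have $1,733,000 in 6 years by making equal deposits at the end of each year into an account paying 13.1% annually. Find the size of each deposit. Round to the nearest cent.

PMT = 1.733e+06 / ( [(1+0.131)^6 − 1] / 0.131 ) = 1.733e+06 / 8.343747 = 207,700.4506

$207,700.45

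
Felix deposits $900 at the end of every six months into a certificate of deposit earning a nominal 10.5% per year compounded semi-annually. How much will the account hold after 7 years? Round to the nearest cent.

$17,947.89

i = 0.105/2 = 0.0525 per half-year; n = 7·2 = 14.
FV = PMT · [(1+i)^n − 1] / i = 900 · 19.942105 = 17,947.8944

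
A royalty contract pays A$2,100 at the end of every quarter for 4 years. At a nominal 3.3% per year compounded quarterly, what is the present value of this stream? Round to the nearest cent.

With 4 periods per year: i = 0.00825, n = 16.
Annuity factor a(16|0.00825) = 14.931432; PV = 2100 × 14.931432 = 31,356.0080

A$31,356.01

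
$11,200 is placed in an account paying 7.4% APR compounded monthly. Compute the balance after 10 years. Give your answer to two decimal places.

Periodic rate i = 0.074/12 = 0.00616667; n = 10 × 12 = 120 periods.
11,200 × (1+0.00616667)^120 = 11,200 × 2.091178 = 23,421.1966

$23,421.20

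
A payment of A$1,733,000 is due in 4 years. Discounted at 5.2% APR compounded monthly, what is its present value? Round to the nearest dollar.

With 12 periods per year: i = 0.00433333, n = 48.
PV = 1,733,000 / (1 + 0.00433333)^48 = 1,733,000 / 1.230660 = 1,408,187.4482

A$1,408,187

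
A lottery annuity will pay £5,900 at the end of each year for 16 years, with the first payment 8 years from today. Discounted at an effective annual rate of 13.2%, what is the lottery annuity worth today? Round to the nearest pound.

Value one period before first payment (t=7): 5900 × [1 − (1+0.132)^(−16)] / 0.132 = 5900 × 6.533720 = 38,548.9500
PV₀ = 38,548.9500 / (1+0.132)^7 = 38,548.9500 / 2.381908 = 16,184.0632

£16,184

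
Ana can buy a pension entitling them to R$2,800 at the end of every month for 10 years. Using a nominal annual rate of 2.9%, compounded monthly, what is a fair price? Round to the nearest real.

i = 0.029/12 = 0.00241667 per month; n = 10·12 = 120.
PV = 2800 × [1 − (1+0.00241667)^(−120)] / 0.00241667 = 2800 × 104.058457 = 291,363.6794

R$291,364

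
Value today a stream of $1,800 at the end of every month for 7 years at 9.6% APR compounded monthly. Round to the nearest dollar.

i = 0.096/12 = 0.008 per month; n = 7·12 = 84.
PV = PMT · [1 − (1+i)^(−n)] / i = 1800 · 60.993318 = 109,787.9721

$109,788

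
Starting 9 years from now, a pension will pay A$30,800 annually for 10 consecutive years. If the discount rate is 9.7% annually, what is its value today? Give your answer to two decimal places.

A$91,412.68

PV at t=8 (ordinary 10-year annuity): 30800 × a(10|0.097) = 30800 × 6.224561 = 191,716.4846
PV₀ = 191,716.4846 / (1+0.097)^8 = 191,716.4846 / 2.097264 = 91,412.6789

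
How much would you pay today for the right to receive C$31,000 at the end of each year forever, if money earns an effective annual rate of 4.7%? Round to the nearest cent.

PV = PMT / i = 31000 / 0.047 = 659,574.4681

C$659,574.47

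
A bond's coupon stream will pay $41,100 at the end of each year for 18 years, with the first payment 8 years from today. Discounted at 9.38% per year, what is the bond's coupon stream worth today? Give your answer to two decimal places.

$187,344.25

Value one period before first payment (t=7): 41100 × [1 − (1+0.0938)^(−18)] / 0.0938 = 41100 × 8.538154 = 350,918.1183
Discount back 7 years: 350,918.1183 × (1+0.0938)^(−7) = 350,918.1183 × 0.533869 = 187,344.2459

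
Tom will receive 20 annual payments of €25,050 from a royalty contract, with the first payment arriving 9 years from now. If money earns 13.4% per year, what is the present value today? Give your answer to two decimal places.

PV at t=8 (ordinary 20-year annuity): 25050 × a(20|0.134) = 25050 × 6.859247 = 171,824.1260
PV₀ = 171,824.1260 / (1+0.134)^8 = 171,824.1260 / 2.734667 = 62,831.8297

€62,831.83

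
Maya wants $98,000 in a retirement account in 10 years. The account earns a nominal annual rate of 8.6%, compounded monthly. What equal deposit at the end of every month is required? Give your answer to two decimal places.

Periodic rate i = 0.086/12 = 0.00716667; n = 10 × 12 = 120 periods.
PMT = 98000 / ( [(1+0.00716667)^120 − 1] / 0.00716667 ) = 98000 / 189.198688 = 517.9740

$517.97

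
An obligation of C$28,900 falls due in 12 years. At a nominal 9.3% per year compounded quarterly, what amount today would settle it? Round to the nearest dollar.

Periodic rate i = 0.093/4 = 0.02325; n = 12 × 4 = 48 periods.
PV = 28,900 / (1 + 0.02325)^48 = 28,900 / 3.013868 = 9,589.0081

C$9,589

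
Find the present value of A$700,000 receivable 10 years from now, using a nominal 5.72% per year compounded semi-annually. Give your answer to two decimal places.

Periodic rate i = 0.0572/2 = 0.0286; n = 10 × 2 = 20 periods.
PV = FV·(1+i)^(−n) = 700,000 × 0.568944 = 398,260.8720

A$398,260.87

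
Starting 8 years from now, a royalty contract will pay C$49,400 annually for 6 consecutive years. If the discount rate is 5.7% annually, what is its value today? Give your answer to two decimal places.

C$166,354.77

Value one period before first payment (t=7): 49400 × [1 − (1+0.057)^(−6)] / 0.057 = 49400 × 4.964017 = 245,222.4232
PV₀ = 245,222.4232 / (1+0.057)^7 = 245,222.4232 / 1.474093 = 166,354.7740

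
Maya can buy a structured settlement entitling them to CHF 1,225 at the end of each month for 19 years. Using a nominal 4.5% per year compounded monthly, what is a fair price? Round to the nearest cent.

CHF 187,518.49

i = 0.045/12 = 0.00375 per month; n = 19·12 = 228.
PV = PMT · [1 − (1+i)^(−n)] / i = 1225 · 153.076315 = 187,518.4863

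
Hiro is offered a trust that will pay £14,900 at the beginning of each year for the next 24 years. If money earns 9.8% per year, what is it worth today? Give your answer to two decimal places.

£149,235.39

PV = 14900 × [1 − (1+0.098)^(−24)] / 0.098 × (1+i) = 14900 × 10.015798 = 149,235.3908
(annuity-due: payments at period start, so ×(1+i).)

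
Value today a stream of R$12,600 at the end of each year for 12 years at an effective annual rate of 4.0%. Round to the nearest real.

PV = 12600 × [1 − (1+0.04)^(−12)] / 0.04 = 12600 × 9.385074 = 118,251.9294

R$118,252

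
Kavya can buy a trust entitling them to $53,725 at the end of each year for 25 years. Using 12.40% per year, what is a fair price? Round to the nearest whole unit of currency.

PV = 53725 × [1 − (1+0.124)^(−25)] / 0.124 = 53725 × 7.630585 = 409,953.1937

$409,953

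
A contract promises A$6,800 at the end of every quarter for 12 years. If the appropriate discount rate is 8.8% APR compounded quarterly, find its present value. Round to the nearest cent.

A$200,337.41

i = 0.088/4 = 0.022 per quarter; n = 12·4 = 48.
Annuity factor a(48|0.022) = 29.461384; PV = 6800 × 29.461384 = 200,337.4114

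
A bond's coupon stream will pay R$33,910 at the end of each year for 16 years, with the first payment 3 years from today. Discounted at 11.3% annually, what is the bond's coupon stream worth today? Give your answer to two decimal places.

R$198,561.93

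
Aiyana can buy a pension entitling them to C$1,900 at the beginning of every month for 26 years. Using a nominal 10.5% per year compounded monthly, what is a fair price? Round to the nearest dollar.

C$204,586

Periodic rate i = 0.105/12 = 0.00875; n = 26 × 12 = 312 periods.
PV = PMT · [1 − (1+i)^(−n)] / i × (1+i) = 1900 · 107.677047 = 204,586.3890
(annuity-due: payments at period start, so ×(1+i).)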